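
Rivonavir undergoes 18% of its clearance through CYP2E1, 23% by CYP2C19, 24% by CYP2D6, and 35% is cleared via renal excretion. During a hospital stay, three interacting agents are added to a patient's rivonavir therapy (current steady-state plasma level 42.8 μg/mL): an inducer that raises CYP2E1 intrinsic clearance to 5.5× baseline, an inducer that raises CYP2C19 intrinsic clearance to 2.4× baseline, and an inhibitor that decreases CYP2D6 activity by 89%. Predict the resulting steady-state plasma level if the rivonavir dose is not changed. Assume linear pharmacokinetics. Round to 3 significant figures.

22.3 μg/mL

The CYP2E1 pathway (18% of clearance) is boosted to 5.5× activity: 0.18 × 5.5 = 0.99.
The CYP2C19 pathway (23% of clearance) rises to 2.4× activity: 0.23 × 2.4 = 0.552.
The CYP2D6 pathway (24% of clearance) is reduced to 0.11× activity: 0.24 × 0.11 = 0.0264.
The remaining 35% of clearance is unaffected.
Relative clearance = 0.99 + 0.552 + 0.0264 + 0.35 = 1.9184.
New steady-state plasma level = 42.8 / 1.9184 = 22.3 μg/mL (concentration scales inversely with clearance).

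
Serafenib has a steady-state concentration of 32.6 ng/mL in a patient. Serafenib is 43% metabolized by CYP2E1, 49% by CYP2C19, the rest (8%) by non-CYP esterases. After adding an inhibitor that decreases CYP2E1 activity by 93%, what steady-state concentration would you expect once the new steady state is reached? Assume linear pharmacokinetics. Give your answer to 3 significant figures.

54.3 ng/mL

The CYP2E1 pathway (43% of clearance) is reduced to 0.07× activity: 0.43 × 0.07 = 0.0301.
CYP2C19 (49%) and the residual 8% are unaffected.
New clearance relative to baseline: 0.0301 + 0.49 + 0.08 = 0.6001.
New steady-state concentration = baseline ÷ relative clearance = 32.6 / 0.6001 = 54.3 ng/mL.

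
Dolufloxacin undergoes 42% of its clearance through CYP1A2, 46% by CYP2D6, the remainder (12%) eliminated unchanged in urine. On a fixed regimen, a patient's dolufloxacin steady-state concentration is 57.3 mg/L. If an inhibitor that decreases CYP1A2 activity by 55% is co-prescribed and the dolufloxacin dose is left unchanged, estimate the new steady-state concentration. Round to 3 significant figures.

74.5 mg/L

The CYP1A2 pathway (42% of clearance) drops to 0.45× activity: 0.42 × 0.45 = 0.189.
CYP2D6 (46%) and the residual 12% are unaffected.
Relative clearance = 0.189 + 0.46 + 0.12 = 0.769.
New steady-state concentration = baseline ÷ relative clearance = 57.3 / 0.769 = 74.5 mg/L.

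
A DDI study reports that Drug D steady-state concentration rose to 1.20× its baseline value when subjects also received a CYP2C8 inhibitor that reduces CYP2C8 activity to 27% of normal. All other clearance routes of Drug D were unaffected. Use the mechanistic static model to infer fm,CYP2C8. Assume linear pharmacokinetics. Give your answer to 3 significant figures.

Call the CYP2C8 fraction fm. After the interaction, CL_new/CL_old = fm × 0.27 + (1 − fm).
Steady-state concentration ratio = 1 / (new CL fraction), so new CL fraction = 1 / 1.20 = 0.8333.
fm × 0.27 + 1 − fm = 0.8333  ⇒  fm × (0.27 − 1) = −0.1667  ⇒  fm = 0.228.

0.228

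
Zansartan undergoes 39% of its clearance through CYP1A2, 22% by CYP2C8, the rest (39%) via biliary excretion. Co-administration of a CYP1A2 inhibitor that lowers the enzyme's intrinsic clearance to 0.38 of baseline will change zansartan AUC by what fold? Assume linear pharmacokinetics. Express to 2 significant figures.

The CYP1A2 pathway (39% of clearance) falls to 0.38× activity: 0.39 × 0.38 = 0.1482.
CYP2C8 (22%) and the residual 39% are unaffected.
CL_new/CL_old = 0.1482 + 0.22 + 0.39 = 0.7582.
AUC ratio = CL_old/CL_new = 1 / 0.7582 = 1.3.

1.3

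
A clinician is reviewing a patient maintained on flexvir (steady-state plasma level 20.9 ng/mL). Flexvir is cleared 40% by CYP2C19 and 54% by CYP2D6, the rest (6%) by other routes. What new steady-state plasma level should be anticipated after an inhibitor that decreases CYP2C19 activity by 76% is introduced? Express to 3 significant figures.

30.0 ng/mL

The CYP2C19 pathway (40% of clearance) falls to 0.24× activity: 0.4 × 0.24 = 0.096.
CYP2D6 (54%) and the residual 6% are unaffected.
New clearance relative to baseline: 0.096 + 0.54 + 0.06 = 0.696.
Steady-state plasma level ∝ 1/CL, so new value = 20.9 / 0.696 = 30.0 ng/mL.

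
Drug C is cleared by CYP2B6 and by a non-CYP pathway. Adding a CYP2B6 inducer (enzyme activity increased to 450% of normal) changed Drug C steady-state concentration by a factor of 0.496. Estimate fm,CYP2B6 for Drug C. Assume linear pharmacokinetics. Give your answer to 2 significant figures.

0.29

CL'/CL = 1 / 0.496 = 2.016
4.5·fm + (1 − fm) = 2.016
fm = (2.016 − 1) / (4.5 − 1) = 0.29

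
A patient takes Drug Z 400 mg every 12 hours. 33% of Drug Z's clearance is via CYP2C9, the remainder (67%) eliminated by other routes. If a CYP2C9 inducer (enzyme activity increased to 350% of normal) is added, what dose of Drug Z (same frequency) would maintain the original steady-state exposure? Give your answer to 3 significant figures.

730 mg

CYP2C9: 0.33 × 3.5 = 1.155
Other: 0.67 (unchanged)
Relative clearance = 1.155 + 0.67 = 1.825.
Css,avg = (dose rate)/CL, so holding Css fixed requires dose ∝ CL: 400 × 1.825 = 730 mg.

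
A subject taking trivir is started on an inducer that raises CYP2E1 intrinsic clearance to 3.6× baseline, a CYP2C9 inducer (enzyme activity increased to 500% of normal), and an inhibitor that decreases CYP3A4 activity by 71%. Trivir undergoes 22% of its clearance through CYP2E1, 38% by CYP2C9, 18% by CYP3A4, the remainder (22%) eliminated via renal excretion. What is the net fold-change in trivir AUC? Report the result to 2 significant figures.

CYP2E1: 0.22 × 3.6 = 0.792
CYP2C9: 0.38 × 5 = 1.9
CYP3A4: 0.18 × 0.29 = 0.0522
Other: 0.22 (unchanged)
Relative clearance = 0.792 + 1.9 + 0.0522 + 0.22 = 2.9642.
AUC ∝ 1/CL: fold-change = 1 / 2.9642 = 0.34.

0.34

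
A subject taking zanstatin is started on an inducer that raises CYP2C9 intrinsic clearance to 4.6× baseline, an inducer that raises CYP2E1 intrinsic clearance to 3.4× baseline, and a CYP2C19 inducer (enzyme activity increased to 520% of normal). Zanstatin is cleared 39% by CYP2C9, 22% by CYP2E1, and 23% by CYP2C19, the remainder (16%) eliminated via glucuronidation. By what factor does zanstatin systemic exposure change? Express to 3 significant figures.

0.257

CYP2C9: 0.39 × 4.6 = 1.794
CYP2E1: 0.22 × 3.4 = 0.748
CYP2C19: 0.23 × 5.2 = 1.196
Other: 0.16 (unchanged)
Relative clearance = 1.794 + 0.748 + 1.196 + 0.16 = 3.898.
Net systemic exposure ratio = 1 / 3.898 = 0.257.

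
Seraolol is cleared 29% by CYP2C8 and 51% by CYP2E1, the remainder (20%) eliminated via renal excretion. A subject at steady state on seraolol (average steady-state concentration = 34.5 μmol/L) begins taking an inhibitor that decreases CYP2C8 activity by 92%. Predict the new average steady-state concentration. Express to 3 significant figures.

The CYP2C8 pathway (29% of clearance) falls to 0.08× activity: 0.29 × 0.08 = 0.0232.
CYP2E1 (51%) and the residual 20% are unaffected.
New clearance relative to baseline: 0.0232 + 0.51 + 0.2 = 0.7332.
New average steady-state concentration = baseline ÷ relative clearance = 34.5 / 0.7332 = 47.1 μmol/L.

47.1 μmol/L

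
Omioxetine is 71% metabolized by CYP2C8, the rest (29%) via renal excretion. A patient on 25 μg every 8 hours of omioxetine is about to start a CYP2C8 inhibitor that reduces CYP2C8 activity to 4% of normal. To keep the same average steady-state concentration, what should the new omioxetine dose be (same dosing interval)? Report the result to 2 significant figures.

8.0 μg

The CYP2C8 pathway (71% of clearance) is reduced to 0.04× activity: 0.71 × 0.04 = 0.0284.
Non-CYP routes (29%) are unchanged.
CL_new/CL_old = 0.0284 + 0.29 = 0.3184.
To maintain the same steady-state level, dose must scale with clearance: new dose = 25 × 0.3184 = 8.0 μg.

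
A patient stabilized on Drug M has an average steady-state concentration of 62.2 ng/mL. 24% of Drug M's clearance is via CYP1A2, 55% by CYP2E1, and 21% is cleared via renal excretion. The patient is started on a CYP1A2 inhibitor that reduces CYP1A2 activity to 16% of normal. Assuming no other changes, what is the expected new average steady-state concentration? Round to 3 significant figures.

CYP1A2: 0.24 × 0.16 = 0.0384
CYP2E1: 0.55 (unchanged)
Other: 0.21 (unchanged)
New clearance relative to baseline: 0.0384 + 0.55 + 0.21 = 0.7984.
New average steady-state concentration = baseline ÷ relative clearance = 62.2 / 0.7984 = 77.9 ng/mL.

77.9 ng/mL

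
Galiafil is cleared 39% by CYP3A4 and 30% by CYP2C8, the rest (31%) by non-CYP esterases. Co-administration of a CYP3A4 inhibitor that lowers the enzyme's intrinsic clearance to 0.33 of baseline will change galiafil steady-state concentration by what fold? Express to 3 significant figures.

The CYP3A4 pathway (39% of clearance) drops to 0.33× activity: 0.39 × 0.33 = 0.1287.
CYP2C8 (30%) and the residual 31% are unaffected.
Relative clearance = 0.1287 + 0.3 + 0.31 = 0.7387.
Steady-state concentration is inversely proportional to clearance, so the fold-change is 1 / 0.7387 = 1.35.

1.35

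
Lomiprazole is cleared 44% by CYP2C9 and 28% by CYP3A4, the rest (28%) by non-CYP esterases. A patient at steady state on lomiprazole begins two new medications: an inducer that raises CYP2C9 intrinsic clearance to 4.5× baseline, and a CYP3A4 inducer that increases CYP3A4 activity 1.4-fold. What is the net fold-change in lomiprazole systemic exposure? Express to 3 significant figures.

CYP2C9: 0.44 × 4.5 = 1.98
CYP3A4: 0.28 × 1.4 = 0.392
Other: 0.28 (unchanged)
Relative clearance = 1.98 + 0.392 + 0.28 = 2.652.
Systemic exposure ∝ 1/CL: fold-change = 1 / 2.652 = 0.377.

0.377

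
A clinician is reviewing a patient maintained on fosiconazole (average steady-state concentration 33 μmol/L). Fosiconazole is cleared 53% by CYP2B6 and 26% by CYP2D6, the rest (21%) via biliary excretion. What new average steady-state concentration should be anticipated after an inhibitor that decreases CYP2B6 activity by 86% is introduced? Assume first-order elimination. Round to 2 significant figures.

The CYP2B6 pathway (53% of clearance) drops to 0.14× activity: 0.53 × 0.14 = 0.0742.
CYP2D6 (26%) and the residual 21% are unaffected.
New clearance relative to baseline: 0.0742 + 0.26 + 0.21 = 0.5442.
Average steady-state concentration ∝ 1/CL, so new value = 33 / 0.5442 = 61 μmol/L.

61 μmol/L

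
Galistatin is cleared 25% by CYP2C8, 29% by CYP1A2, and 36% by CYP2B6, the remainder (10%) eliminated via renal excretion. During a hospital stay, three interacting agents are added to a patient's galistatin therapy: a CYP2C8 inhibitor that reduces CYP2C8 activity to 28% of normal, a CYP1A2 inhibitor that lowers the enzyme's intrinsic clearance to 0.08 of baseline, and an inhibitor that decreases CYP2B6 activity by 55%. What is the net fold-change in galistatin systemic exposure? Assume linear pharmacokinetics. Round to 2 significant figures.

The CYP2C8 pathway (25% of clearance) is reduced to 0.28× activity: 0.25 × 0.28 = 0.07.
The CYP1A2 pathway (29% of clearance) is reduced to 0.08× activity: 0.29 × 0.08 = 0.0232.
The CYP2B6 pathway (36% of clearance) falls to 0.45× activity: 0.36 × 0.45 = 0.162.
The remaining 10% of clearance is unaffected.
Relative clearance = 0.07 + 0.0232 + 0.162 + 0.1 = 0.3552.
Systemic exposure ∝ 1/CL: fold-change = 1 / 0.3552 = 2.8.

2.8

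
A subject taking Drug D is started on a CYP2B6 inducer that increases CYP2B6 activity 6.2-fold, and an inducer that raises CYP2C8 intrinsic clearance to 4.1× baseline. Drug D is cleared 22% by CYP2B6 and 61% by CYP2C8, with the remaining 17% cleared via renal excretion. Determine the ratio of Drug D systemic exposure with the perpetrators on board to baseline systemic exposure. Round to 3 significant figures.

CYP2B6: 0.22 × 6.2 = 1.364
CYP2C8: 0.61 × 4.1 = 2.501
Other: 0.17 (unchanged)
New clearance relative to baseline: 1.364 + 2.501 + 0.17 = 4.035.
Net systemic exposure ratio = 1 / 4.035 = 0.248.

0.248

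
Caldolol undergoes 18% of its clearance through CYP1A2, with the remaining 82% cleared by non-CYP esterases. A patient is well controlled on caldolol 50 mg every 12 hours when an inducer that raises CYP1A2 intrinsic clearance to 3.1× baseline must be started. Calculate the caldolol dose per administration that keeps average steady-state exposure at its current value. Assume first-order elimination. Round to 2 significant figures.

69 mg

The CYP1A2 pathway (18% of clearance) rises to 3.1× activity: 0.18 × 3.1 = 0.558.
Non-CYP routes (82%) are unchanged.
Relative clearance = 0.558 + 0.82 = 1.378.
Css,avg = (dose rate)/CL, so holding Css fixed requires dose ∝ CL: 50 × 1.378 = 69 mg.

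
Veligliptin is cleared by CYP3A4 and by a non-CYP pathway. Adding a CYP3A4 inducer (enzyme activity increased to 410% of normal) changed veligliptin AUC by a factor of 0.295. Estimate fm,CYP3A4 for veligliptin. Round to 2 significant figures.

Write x for the fraction cleared via CYP3A4. The observed AUC change means clearance rose to 1/0.295 = 3.39 of baseline.
Setting x·4.1 + (1 − x) = 3.39 and solving: x = (3.39 − 1)/(4.1 − 1) = 0.77.

0.77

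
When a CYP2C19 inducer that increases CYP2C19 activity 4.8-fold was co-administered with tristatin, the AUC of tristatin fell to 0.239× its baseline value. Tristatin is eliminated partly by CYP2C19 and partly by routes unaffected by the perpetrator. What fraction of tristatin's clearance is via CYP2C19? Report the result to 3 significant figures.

0.838

CL'/CL = 1 / 0.239 = 4.184
4.8·fm + (1 − fm) = 4.184
fm = (4.184 − 1) / (4.8 − 1) = 0.838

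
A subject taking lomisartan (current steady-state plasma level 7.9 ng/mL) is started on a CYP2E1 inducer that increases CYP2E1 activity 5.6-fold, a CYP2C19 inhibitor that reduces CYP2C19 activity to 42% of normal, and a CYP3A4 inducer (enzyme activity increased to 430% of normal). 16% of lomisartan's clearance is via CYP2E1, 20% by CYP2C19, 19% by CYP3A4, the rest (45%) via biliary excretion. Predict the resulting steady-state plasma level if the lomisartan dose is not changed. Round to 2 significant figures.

3.5 ng/mL

The CYP2E1 pathway (16% of clearance) rises to 5.6× activity: 0.16 × 5.6 = 0.896.
The CYP2C19 pathway (20% of clearance) is reduced to 0.42× activity: 0.2 × 0.42 = 0.084.
The CYP3A4 pathway (19% of clearance) increases to 4.3× activity: 0.19 × 4.3 = 0.817.
The remaining 45% of clearance is unaffected.
CL_new/CL_old = 0.896 + 0.084 + 0.817 + 0.45 = 2.247.
New steady-state plasma level = 7.9 / 2.247 = 3.5 ng/mL (concentration scales inversely with clearance).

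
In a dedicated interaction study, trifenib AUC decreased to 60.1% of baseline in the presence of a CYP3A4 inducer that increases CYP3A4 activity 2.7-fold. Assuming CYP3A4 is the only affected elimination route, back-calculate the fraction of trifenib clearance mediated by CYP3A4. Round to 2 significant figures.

0.39

Call the CYP3A4 fraction fm. After the interaction, CL_new/CL_old = fm × 2.7 + (1 − fm).
AUC ratio = 1 / (new CL fraction), so new CL fraction = 1 / 0.601 = 1.664.
fm × 2.7 + 1 − fm = 1.664  ⇒  fm × (2.7 − 1) = 0.6639  ⇒  fm = 0.39.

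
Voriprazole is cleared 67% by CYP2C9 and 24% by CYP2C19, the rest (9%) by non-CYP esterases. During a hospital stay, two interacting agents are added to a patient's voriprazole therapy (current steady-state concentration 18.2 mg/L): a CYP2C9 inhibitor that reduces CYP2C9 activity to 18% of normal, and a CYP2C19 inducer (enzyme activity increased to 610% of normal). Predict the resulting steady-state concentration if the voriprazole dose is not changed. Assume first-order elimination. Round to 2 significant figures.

The CYP2C9 pathway (67% of clearance) falls to 0.18× activity: 0.67 × 0.18 = 0.1206.
The CYP2C19 pathway (24% of clearance) increases to 6.1× activity: 0.24 × 6.1 = 1.464.
The remaining 9% of clearance is unaffected.
New clearance relative to baseline: 0.1206 + 1.464 + 0.09 = 1.6746.
Steady-state concentration ∝ 1/CL: new value = 18.2 / 1.6746 = 11 mg/L.

11 mg/L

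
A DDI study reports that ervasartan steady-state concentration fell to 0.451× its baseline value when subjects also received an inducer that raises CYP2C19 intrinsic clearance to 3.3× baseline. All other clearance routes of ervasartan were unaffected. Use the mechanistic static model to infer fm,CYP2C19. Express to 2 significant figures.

0.53

Let x = fm,CYP2C19. Because steady-state concentration ∝ 1/CL, relative clearance rose to 1/0.451 = 2.217.
Only the CYP2C19 route changed, so 2.217 = x·3.3 + (1 − x), giving x = 0.53.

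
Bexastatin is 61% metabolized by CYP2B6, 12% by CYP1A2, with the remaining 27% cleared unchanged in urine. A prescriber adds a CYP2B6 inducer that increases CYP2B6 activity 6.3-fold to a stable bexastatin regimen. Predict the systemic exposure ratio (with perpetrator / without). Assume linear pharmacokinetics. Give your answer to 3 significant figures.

0.236

The CYP2B6 pathway (61% of clearance) rises to 6.3× activity: 0.61 × 6.3 = 3.843.
CYP1A2 (12%) and the residual 27% are unaffected.
CL_new/CL_old = 3.843 + 0.12 + 0.27 = 4.233.
Systemic exposure ratio = CL_old/CL_new = 1 / 4.233 = 0.236.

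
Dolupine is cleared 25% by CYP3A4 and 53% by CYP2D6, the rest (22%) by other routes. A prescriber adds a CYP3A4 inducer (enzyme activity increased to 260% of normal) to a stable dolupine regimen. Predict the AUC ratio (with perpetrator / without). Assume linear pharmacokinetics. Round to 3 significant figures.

0.714

The CYP3A4 pathway (25% of clearance) is boosted to 2.6× activity: 0.25 × 2.6 = 0.65.
CYP2D6 (53%) and the residual 22% are unaffected.
Relative clearance = 0.65 + 0.53 + 0.22 = 1.4.
AUC is inversely proportional to clearance, so the fold-change is 1 / 1.4 = 0.714.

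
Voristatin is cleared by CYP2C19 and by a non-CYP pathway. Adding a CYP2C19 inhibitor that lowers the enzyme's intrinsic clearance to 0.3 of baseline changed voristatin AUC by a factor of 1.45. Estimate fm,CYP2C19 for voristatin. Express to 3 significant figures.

0.443

CL'/CL = 1 / 1.45 = 0.6897
0.3·fm + (1 − fm) = 0.6897
fm = (0.6897 − 1) / (0.3 − 1) = 0.443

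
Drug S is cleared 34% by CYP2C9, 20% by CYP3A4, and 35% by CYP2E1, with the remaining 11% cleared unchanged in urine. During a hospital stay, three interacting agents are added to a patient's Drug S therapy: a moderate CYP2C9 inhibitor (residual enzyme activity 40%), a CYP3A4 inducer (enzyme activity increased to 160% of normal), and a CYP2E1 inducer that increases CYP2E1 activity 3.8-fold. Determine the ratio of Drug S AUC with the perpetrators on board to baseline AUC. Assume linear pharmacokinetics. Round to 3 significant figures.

0.527

CYP2C9: 0.34 × 0.4 = 0.136
CYP3A4: 0.2 × 1.6 = 0.32
CYP2E1: 0.35 × 3.8 = 1.33
Other: 0.11 (unchanged)
CL_new/CL_old = 0.136 + 0.32 + 1.33 + 0.11 = 1.896.
AUC ∝ 1/CL: fold-change = 1 / 1.896 = 0.527.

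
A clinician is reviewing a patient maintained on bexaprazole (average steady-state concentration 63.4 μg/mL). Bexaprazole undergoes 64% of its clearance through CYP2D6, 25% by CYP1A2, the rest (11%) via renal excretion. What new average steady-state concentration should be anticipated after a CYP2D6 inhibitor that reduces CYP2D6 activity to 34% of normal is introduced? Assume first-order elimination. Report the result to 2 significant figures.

CYP2D6: 0.64 × 0.34 = 0.2176
CYP1A2: 0.25 (unchanged)
Other: 0.11 (unchanged)
CL_new/CL_old = 0.2176 + 0.25 + 0.11 = 0.5776.
With dosing unchanged, average steady-state concentration scales as 1/CL: 63.4 / 0.5776 = 1.1 × 10² μg/mL.

1.1 × 10² μg/mL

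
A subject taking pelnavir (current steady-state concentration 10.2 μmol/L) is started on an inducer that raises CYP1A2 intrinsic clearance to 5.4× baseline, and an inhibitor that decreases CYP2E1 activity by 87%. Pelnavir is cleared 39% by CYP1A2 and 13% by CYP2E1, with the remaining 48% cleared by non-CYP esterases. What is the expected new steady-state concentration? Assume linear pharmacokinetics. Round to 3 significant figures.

The CYP1A2 pathway (39% of clearance) increases to 5.4× activity: 0.39 × 5.4 = 2.106.
The CYP2E1 pathway (13% of clearance) is reduced to 0.13× activity: 0.13 × 0.13 = 0.0169.
The remaining 48% of clearance is unaffected.
New clearance relative to baseline: 2.106 + 0.0169 + 0.48 = 2.6029.
Steady-state concentration ∝ 1/CL: new value = 10.2 / 2.6029 = 3.92 μmol/L.

3.92 μmol/L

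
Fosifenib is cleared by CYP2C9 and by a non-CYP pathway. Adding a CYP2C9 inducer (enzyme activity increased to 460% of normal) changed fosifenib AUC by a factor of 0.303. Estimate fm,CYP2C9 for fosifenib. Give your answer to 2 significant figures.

0.64

CL'/CL = 1 / 0.303 = 3.3
4.6·fm + (1 − fm) = 3.3
fm = (3.3 − 1) / (4.6 − 1) = 0.64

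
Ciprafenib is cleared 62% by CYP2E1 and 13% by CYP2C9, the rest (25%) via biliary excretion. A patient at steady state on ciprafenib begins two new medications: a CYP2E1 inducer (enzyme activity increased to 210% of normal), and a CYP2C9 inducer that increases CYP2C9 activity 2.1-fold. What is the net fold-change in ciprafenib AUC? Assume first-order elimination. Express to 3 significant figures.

0.548

The CYP2E1 pathway (62% of clearance) is boosted to 2.1× activity: 0.62 × 2.1 = 1.302.
The CYP2C9 pathway (13% of clearance) rises to 2.1× activity: 0.13 × 2.1 = 0.273.
The remaining 25% of clearance is unaffected.
Relative clearance = 1.302 + 0.273 + 0.25 = 1.825.
Because AUC varies inversely with clearance, the combined effect is 1 / 1.825 = 0.548.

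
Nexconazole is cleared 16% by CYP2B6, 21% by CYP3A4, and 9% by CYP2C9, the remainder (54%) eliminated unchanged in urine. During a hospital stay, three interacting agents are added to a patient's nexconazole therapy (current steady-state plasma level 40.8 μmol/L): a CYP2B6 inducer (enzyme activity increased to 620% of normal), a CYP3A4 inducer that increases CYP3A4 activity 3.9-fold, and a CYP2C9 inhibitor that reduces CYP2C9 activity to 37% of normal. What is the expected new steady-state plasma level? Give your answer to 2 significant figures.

17 μmol/L

The CYP2B6 pathway (16% of clearance) increases to 6.2× activity: 0.16 × 6.2 = 0.992.
The CYP3A4 pathway (21% of clearance) is boosted to 3.9× activity: 0.21 × 3.9 = 0.819.
The CYP2C9 pathway (9% of clearance) falls to 0.37× activity: 0.09 × 0.37 = 0.0333.
Non-CYP routes (54%) are unchanged.
Relative clearance = 0.992 + 0.819 + 0.0333 + 0.54 = 2.3843.
Dividing the baseline by the relative clearance: 40.8 / 2.3843 = 17 μmol/L.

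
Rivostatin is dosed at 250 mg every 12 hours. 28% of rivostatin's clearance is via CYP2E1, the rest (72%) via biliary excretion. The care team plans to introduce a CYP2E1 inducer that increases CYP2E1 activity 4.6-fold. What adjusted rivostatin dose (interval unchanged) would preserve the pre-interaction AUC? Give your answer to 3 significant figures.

502 mg

The CYP2E1 pathway (28% of clearance) is boosted to 4.6× activity: 0.28 × 4.6 = 1.288.
The remaining 72% of clearance is unaffected.
New clearance relative to baseline: 1.288 + 0.72 = 2.008.
Css,avg = (dose rate)/CL, so holding Css fixed requires dose ∝ CL: 250 × 2.008 = 502 mg.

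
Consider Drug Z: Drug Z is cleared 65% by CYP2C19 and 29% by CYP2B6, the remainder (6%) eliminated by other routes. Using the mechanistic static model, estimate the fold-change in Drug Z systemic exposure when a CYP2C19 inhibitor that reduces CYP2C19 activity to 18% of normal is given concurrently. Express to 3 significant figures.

CYP2C19: 0.65 × 0.18 = 0.117
CYP2B6: 0.29 (unchanged)
Other: 0.06 (unchanged)
CL_new/CL_old = 0.117 + 0.29 + 0.06 = 0.467.
Systemic exposure ratio = CL_old/CL_new = 1 / 0.467 = 2.14.

2.14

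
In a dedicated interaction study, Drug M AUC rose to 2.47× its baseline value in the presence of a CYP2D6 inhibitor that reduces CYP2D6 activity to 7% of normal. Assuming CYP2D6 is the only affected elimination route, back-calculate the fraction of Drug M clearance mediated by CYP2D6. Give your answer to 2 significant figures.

0.64

Let fm be the CYP2D6 fraction. New clearance relative to baseline = fm × 0.07 + (1 − fm).
AUC ratio = 1 / (new CL fraction), so new CL fraction = 1 / 2.47 = 0.4049.
fm × 0.07 + 1 − fm = 0.4049  ⇒  fm × (0.07 − 1) = −0.5951  ⇒  fm = 0.64.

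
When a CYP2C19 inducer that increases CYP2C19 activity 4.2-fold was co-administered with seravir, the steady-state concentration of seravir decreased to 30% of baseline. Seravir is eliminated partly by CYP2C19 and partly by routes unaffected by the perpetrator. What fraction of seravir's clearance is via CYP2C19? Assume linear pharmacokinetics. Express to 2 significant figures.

0.73

CL'/CL = 1 / 0.300 = 3.333
4.2·fm + (1 − fm) = 3.333
fm = (3.333 − 1) / (4.2 − 1) = 0.73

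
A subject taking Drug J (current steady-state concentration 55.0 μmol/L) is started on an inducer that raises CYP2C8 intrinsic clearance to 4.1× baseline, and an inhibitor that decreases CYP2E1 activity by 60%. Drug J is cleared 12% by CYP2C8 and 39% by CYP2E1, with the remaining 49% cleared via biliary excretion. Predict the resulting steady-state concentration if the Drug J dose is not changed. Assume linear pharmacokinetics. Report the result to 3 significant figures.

48.3 μmol/L

CYP2C8: 0.12 × 4.1 = 0.492
CYP2E1: 0.39 × 0.4 = 0.156
Other: 0.49 (unchanged)
Relative clearance = 0.492 + 0.156 + 0.49 = 1.138.
New steady-state concentration = 55.0 / 1.138 = 48.3 μmol/L (concentration scales inversely with clearance).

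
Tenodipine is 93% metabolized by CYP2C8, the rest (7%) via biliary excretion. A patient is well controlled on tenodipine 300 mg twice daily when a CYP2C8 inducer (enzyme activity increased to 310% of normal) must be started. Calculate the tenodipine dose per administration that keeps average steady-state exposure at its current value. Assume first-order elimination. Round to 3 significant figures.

CYP2C8: 0.93 × 3.1 = 2.883
Other: 0.07 (unchanged)
CL_new/CL_old = 2.883 + 0.07 = 2.953.
To maintain the same steady-state level, dose must scale with clearance: new dose = 300 × 2.953 = 886 mg.

886 mg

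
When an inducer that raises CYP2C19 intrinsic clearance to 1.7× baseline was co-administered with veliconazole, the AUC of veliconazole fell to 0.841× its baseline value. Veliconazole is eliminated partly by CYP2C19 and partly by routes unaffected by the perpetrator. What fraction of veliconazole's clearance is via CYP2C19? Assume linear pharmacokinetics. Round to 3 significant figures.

0.270

Write x for the fraction cleared via CYP2C19. The observed AUC change means clearance rose to 1/0.841 = 1.189 of baseline.
Setting x·1.7 + (1 − x) = 1.189 and solving: x = (1.189 − 1)/(1.7 − 1) = 0.270.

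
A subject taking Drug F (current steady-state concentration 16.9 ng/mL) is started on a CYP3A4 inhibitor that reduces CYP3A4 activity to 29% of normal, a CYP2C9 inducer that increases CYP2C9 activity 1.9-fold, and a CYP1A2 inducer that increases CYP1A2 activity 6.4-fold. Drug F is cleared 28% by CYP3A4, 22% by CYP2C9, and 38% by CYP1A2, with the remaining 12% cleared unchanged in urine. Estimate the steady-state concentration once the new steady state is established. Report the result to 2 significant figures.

The CYP3A4 pathway (28% of clearance) drops to 0.29× activity: 0.28 × 0.29 = 0.0812.
The CYP2C9 pathway (22% of clearance) increases to 1.9× activity: 0.22 × 1.9 = 0.418.
The CYP1A2 pathway (38% of clearance) is boosted to 6.4× activity: 0.38 × 6.4 = 2.432.
Non-CYP routes (12%) are unchanged.
Relative clearance = 0.0812 + 0.418 + 2.432 + 0.12 = 3.0512.
New steady-state concentration = 16.9 / 3.0512 = 5.5 ng/mL (concentration scales inversely with clearance).

5.5 ng/mL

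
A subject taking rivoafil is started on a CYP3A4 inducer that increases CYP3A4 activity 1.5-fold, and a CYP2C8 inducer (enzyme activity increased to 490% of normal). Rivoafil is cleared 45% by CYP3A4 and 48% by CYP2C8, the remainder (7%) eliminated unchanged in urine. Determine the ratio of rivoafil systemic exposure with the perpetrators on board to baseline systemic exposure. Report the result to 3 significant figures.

0.323

CYP3A4: 0.45 × 1.5 = 0.675
CYP2C8: 0.48 × 4.9 = 2.352
Other: 0.07 (unchanged)
CL_new/CL_old = 0.675 + 2.352 + 0.07 = 3.097.
Systemic exposure ∝ 1/CL: fold-change = 1 / 3.097 = 0.323.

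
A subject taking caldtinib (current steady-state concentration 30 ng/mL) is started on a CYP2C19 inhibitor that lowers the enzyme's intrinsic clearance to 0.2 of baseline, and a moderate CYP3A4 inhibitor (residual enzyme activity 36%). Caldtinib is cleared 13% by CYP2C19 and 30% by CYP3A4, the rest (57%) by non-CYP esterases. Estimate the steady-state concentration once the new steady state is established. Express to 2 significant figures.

43 ng/mL

The CYP2C19 pathway (13% of clearance) drops to 0.2× activity: 0.13 × 0.2 = 0.026.
The CYP3A4 pathway (30% of clearance) drops to 0.36× activity: 0.3 × 0.36 = 0.108.
The remaining 57% of clearance is unaffected.
Relative clearance = 0.026 + 0.108 + 0.57 = 0.704.
Steady-state concentration ∝ 1/CL: new value = 30 / 0.704 = 43 ng/mL.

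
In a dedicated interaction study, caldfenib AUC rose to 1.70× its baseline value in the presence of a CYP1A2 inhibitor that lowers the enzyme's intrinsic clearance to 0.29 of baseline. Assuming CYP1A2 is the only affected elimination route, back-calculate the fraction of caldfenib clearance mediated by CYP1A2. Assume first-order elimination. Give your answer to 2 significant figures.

0.58

CL'/CL = 1 / 1.70 = 0.5882
0.29·fm + (1 − fm) = 0.5882
fm = (0.5882 − 1) / (0.29 − 1) = 0.58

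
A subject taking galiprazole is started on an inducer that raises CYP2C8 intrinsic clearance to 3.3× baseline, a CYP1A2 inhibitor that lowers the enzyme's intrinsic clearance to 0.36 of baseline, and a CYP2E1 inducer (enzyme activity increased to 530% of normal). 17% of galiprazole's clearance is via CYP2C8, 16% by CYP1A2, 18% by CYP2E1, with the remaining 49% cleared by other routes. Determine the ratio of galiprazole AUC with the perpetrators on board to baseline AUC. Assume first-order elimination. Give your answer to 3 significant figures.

0.485

The CYP2C8 pathway (17% of clearance) rises to 3.3× activity: 0.17 × 3.3 = 0.561.
The CYP1A2 pathway (16% of clearance) is reduced to 0.36× activity: 0.16 × 0.36 = 0.0576.
The CYP2E1 pathway (18% of clearance) rises to 5.3× activity: 0.18 × 5.3 = 0.954.
Non-CYP routes (49%) are unchanged.
New clearance relative to baseline: 0.561 + 0.0576 + 0.954 + 0.49 = 2.0626.
Net AUC ratio = 1 / 2.0626 = 0.485.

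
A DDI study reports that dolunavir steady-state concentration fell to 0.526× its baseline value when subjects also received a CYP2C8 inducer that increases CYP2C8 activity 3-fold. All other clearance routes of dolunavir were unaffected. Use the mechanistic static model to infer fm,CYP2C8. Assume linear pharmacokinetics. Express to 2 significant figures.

0.45

Call the CYP2C8 fraction fm. After the interaction, CL_new/CL_old = fm × 3 + (1 − fm).
Steady-state concentration ratio = 1 / (new CL fraction), so new CL fraction = 1 / 0.526 = 1.901.
fm × 3 + 1 − fm = 1.901  ⇒  fm × (3 − 1) = 0.9011  ⇒  fm = 0.45.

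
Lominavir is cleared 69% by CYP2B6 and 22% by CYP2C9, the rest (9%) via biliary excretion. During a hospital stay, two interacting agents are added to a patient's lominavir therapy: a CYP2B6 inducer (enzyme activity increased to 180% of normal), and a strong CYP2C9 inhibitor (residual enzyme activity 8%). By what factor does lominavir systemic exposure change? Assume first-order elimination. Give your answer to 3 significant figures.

CYP2B6: 0.69 × 1.8 = 1.242
CYP2C9: 0.22 × 0.08 = 0.0176
Other: 0.09 (unchanged)
CL_new/CL_old = 1.242 + 0.0176 + 0.09 = 1.3496.
Net systemic exposure ratio = 1 / 1.3496 = 0.741.

0.741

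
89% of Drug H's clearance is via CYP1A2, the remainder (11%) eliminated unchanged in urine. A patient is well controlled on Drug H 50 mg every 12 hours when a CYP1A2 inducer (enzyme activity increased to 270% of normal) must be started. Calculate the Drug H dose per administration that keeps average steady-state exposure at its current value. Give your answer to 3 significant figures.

The CYP1A2 pathway (89% of clearance) is boosted to 2.7× activity: 0.89 × 2.7 = 2.403.
Non-CYP routes (11%) are unchanged.
Relative clearance = 2.403 + 0.11 = 2.513.
Css,avg = (dose rate)/CL, so holding Css fixed requires dose ∝ CL: 50 × 2.513 = 126 mg.

126 mg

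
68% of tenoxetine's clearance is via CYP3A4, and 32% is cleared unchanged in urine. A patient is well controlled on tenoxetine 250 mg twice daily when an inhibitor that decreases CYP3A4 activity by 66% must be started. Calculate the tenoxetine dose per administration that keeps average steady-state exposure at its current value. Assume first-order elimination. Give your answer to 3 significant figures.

The CYP3A4 pathway (68% of clearance) is reduced to 0.34× activity: 0.68 × 0.34 = 0.2312.
Non-CYP routes (32%) are unchanged.
Relative clearance = 0.2312 + 0.32 = 0.5512.
Css,avg = (dose rate)/CL, so holding Css fixed requires dose ∝ CL: 250 × 0.5512 = 138 mg.

138 mg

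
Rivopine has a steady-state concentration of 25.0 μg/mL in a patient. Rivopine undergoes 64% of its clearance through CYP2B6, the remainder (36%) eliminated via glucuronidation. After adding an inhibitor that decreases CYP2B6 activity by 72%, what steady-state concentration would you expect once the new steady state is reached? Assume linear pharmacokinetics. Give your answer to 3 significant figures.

The CYP2B6 pathway (64% of clearance) falls to 0.28× activity: 0.64 × 0.28 = 0.1792.
The remaining 36% of clearance is unaffected.
CL_new/CL_old = 0.1792 + 0.36 = 0.5392.
With dosing unchanged, steady-state concentration scales as 1/CL: 25.0 / 0.5392 = 46.4 μg/mL.

46.4 μg/mL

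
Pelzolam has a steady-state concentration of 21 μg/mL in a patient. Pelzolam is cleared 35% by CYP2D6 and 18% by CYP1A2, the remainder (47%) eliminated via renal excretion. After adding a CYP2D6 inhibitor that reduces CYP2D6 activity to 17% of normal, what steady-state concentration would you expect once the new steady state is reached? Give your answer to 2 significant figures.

30 μg/mL

CYP2D6: 0.35 × 0.17 = 0.0595
CYP1A2: 0.18 (unchanged)
Other: 0.47 (unchanged)
New clearance relative to baseline: 0.0595 + 0.18 + 0.47 = 0.7095.
With dosing unchanged, steady-state concentration scales as 1/CL: 21 / 0.7095 = 30 μg/mL.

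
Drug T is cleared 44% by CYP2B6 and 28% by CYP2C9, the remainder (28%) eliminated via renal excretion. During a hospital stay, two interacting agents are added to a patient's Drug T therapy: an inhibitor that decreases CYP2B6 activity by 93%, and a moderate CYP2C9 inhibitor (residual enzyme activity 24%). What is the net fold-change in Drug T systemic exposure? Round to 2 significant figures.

CYP2B6: 0.44 × 0.07 = 0.0308
CYP2C9: 0.28 × 0.24 = 0.0672
Other: 0.28 (unchanged)
New clearance relative to baseline: 0.0308 + 0.0672 + 0.28 = 0.378.
Because systemic exposure varies inversely with clearance, the combined effect is 1 / 0.378 = 2.6.

2.6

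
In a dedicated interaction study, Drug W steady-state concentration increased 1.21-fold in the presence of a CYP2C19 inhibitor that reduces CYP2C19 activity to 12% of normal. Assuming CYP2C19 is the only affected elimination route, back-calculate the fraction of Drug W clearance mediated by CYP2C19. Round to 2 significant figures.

Call the CYP2C19 fraction fm. After the interaction, CL_new/CL_old = fm × 0.12 + (1 − fm).
Steady-state concentration ratio = 1 / (new CL fraction), so new CL fraction = 1 / 1.21 = 0.8264.
fm × 0.12 + 1 − fm = 0.8264  ⇒  fm × (0.12 − 1) = −0.1736  ⇒  fm = 0.20.

0.20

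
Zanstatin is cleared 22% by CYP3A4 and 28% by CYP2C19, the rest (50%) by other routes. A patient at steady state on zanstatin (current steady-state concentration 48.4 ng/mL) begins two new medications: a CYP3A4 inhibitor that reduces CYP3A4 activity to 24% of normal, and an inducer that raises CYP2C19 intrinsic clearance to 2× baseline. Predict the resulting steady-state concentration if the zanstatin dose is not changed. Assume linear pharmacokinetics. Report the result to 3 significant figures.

43.5 ng/mL

The CYP3A4 pathway (22% of clearance) drops to 0.24× activity: 0.22 × 0.24 = 0.0528.
The CYP2C19 pathway (28% of clearance) increases to 2× activity: 0.28 × 2 = 0.56.
The remaining 50% of clearance is unaffected.
Relative clearance = 0.0528 + 0.56 + 0.5 = 1.1128.
New steady-state concentration = 48.4 / 1.1128 = 43.5 ng/mL (concentration scales inversely with clearance).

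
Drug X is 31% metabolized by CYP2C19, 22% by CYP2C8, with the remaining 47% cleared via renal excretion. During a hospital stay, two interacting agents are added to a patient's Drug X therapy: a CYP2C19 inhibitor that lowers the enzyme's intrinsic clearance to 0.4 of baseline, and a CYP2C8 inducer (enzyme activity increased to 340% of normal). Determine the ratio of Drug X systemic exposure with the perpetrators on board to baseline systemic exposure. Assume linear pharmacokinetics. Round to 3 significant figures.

0.745

The CYP2C19 pathway (31% of clearance) falls to 0.4× activity: 0.31 × 0.4 = 0.124.
The CYP2C8 pathway (22% of clearance) is boosted to 3.4× activity: 0.22 × 3.4 = 0.748.
Non-CYP routes (47%) are unchanged.
CL_new/CL_old = 0.124 + 0.748 + 0.47 = 1.342.
Because systemic exposure varies inversely with clearance, the combined effect is 1 / 1.342 = 0.745.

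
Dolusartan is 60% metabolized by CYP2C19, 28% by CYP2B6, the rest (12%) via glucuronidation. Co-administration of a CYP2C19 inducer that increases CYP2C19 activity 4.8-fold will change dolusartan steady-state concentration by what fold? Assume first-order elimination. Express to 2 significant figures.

The CYP2C19 pathway (60% of clearance) rises to 4.8× activity: 0.6 × 4.8 = 2.88.
CYP2B6 (28%) and the residual 12% are unaffected.
CL_new/CL_old = 2.88 + 0.28 + 0.12 = 3.28.
Steady-state concentration is inversely proportional to clearance, so the fold-change is 1 / 3.28 = 0.30.

0.30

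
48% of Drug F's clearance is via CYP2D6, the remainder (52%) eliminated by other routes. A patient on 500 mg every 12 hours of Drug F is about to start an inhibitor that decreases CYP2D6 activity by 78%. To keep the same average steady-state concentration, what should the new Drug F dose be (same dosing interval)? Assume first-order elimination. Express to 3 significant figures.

The CYP2D6 pathway (48% of clearance) falls to 0.22× activity: 0.48 × 0.22 = 0.1056.
The remaining 52% of clearance is unaffected.
New clearance relative to baseline: 0.1056 + 0.52 = 0.6256.
Exposure is unchanged when dose changes in proportion to clearance. New dose = 500 mg × 0.6256 = 313 mg.

313 mg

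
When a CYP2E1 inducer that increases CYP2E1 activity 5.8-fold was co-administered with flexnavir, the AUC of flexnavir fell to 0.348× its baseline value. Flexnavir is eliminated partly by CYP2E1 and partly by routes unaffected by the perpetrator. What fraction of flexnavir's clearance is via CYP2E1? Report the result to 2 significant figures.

CL'/CL = 1 / 0.348 = 2.874
5.8·fm + (1 − fm) = 2.874
fm = (2.874 − 1) / (5.8 − 1) = 0.39

0.39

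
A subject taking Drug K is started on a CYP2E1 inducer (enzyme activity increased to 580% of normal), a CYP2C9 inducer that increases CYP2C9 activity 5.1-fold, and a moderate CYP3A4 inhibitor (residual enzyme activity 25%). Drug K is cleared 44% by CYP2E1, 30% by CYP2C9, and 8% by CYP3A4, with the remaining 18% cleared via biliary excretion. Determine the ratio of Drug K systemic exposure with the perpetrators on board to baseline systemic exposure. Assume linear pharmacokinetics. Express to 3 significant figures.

0.234

The CYP2E1 pathway (44% of clearance) rises to 5.8× activity: 0.44 × 5.8 = 2.552.
The CYP2C9 pathway (30% of clearance) increases to 5.1× activity: 0.3 × 5.1 = 1.53.
The CYP3A4 pathway (8% of clearance) is reduced to 0.25× activity: 0.08 × 0.25 = 0.02.
Non-CYP routes (18%) are unchanged.
New clearance relative to baseline: 2.552 + 1.53 + 0.02 + 0.18 = 4.282.
Net systemic exposure ratio = 1 / 4.282 = 0.234.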